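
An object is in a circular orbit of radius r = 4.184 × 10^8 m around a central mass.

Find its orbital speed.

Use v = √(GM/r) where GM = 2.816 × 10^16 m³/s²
r = 4.184 × 10^8 m
GM = 2.816 × 10^16 m³/s²
GM/r = (2.816 × 10^16) / (4.184 × 10^8) = 6.7304 × 10^7 m²/s²
v = √(GM/r) = 8203.9 m/s ≈ 8.204 km/s

Final answer: 8.204 km/s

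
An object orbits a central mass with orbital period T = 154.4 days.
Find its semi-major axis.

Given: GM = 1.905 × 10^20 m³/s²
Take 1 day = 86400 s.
T = 154.4 days = 1.33402 × 10^7 s
GM = 1.905 × 10^20 m³/s²
Kepler's third law: a³ = GM T² / (4π²)
T² = 1.7796 × 10^14 s²
a³ = (1.905 × 10^20) × (1.7796 × 10^14) / (4π²) = 8.58731 × 10^32 m³
a = (a³)^(1/3) = 9.50501 × 10^10 m ≈ 9.505 × 10^10 m

Final answer: 9.505 × 10^10 m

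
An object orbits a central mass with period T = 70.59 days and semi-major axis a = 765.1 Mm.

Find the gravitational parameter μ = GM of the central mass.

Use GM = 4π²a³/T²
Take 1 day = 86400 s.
T = 70.59 days = 6.09898 × 10^6 s
a = 765.1 Mm = 7.651 × 10^8 m
a³ = 4.47873 × 10^26 m³
T² = 3.71975 × 10^13 s²
GM = 4π² × (4.47873 × 10^26) / (3.71975 × 10^13) = 4.75336 × 10^14 m³/s²
GM ≈ 4.753 × 10^14 m³/s²

Final answer: GM = 4.753 × 10^14 m³/s²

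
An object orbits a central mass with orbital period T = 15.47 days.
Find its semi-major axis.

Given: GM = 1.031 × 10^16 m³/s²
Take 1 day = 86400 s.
T = 15.47 days = 1.33661 × 10^6 s
GM = 1.031 × 10^16 m³/s²
Kepler's third law: a³ = GM T² / (4π²)
T² = 1.78652 × 10^12 s²
a³ = (1.031 × 10^16) × (1.78652 × 10^12) / (4π²) = 4.6656 × 10^26 m³
a = (a³)^(1/3) = 7.75596 × 10^8 m ≈ 7.756 × 10^8 m

Final answer: 7.756 × 10^8 m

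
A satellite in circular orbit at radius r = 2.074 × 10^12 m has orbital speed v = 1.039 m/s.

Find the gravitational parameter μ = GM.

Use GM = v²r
r = 2.074 × 10^12 m
v = 1.039 m/s
v² = 1.07952 m²/s²
GM = v²r = 1.07952 × 2.074 × 10^12 = 2.23893 × 10^12 m³/s²
GM ≈ 2.239 × 10^12 m³/s²

Final answer: GM = 2.239 × 10^12 m³/s²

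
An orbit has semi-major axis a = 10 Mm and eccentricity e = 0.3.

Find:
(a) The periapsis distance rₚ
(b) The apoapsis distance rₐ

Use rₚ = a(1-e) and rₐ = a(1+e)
a = 10 Mm = 1 × 10^7 m
e = 0.3:  1 − e = 0.7,  1 + e = 1.3
(a) rₚ = a(1 − e) = 1 × 10^7 m × 0.7 = 7 × 10^6 m ≈ 7 Mm
(b) rₐ = a(1 + e) = 1 × 10^7 m × 1.3 = 1.3 × 10^7 m ≈ 13 Mm

Final answer:
(a) rₚ = 7 Mm
(b) rₐ = 13 Mm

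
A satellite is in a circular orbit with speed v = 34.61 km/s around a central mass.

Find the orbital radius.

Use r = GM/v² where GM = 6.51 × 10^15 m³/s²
v = 34.61 km/s = 34610 m/s
GM = 6.51 × 10^15 m³/s²
v² = 1.19785 × 10^9 m²/s²
r = GM/v² = (6.51 × 10^15) / (1.19785 × 10^9) = 5.43473 × 10^6 m ≈ 5.435 Mm

Final answer: 5.435 Mm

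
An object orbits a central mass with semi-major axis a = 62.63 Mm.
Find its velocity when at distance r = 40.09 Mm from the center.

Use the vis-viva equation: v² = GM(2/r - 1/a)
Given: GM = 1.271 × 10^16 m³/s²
a = 62.63 Mm = 6.263 × 10^7 m
r = 40.09 Mm = 4.009 × 10^7 m
GM = 1.271 × 10^16 m³/s²
2/r − 1/a = 4.98878 × 10^-8 − 1.59668 × 10^-8 = 3.3921 × 10^-8 m⁻¹
v² = GM (2/r − 1/a) = 4.31135 × 10^8 m²/s²
v = 20763.8 m/s ≈ 20.76 km/s

Final answer: 20.76 km/s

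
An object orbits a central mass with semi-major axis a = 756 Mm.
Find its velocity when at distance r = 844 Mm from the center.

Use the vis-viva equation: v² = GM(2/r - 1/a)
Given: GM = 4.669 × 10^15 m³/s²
a = 756 Mm = 7.56 × 10^8 m
r = 844 Mm = 8.44 × 10^8 m
GM = 4.669 × 10^15 m³/s²
2/r − 1/a = 2.36967 × 10^-9 − 1.32275 × 10^-9 = 1.04692 × 10^-9 m⁻¹
v² = GM (2/r − 1/a) = 4.88806 × 10^6 m²/s²
v = 2210.89 m/s ≈ 2.211 km/s

Final answer: 2.211 km/s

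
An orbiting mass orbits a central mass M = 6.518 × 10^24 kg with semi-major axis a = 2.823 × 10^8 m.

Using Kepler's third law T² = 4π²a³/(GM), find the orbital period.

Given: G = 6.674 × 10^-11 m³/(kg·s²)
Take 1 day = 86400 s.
M = 6.518 × 10^24 kg
GM = G × M = 6.674 × 10^-11 × 6.518 × 10^24 = 4.35011 × 10^14 m³/s²
a = 2.823 × 10^8 m
a³ = 2.24974 × 10^25 m³
T = 2π √(a³/GM) = 2π √((2.24974 × 10^25) / (4.35011 × 10^14)) = 2π × 227413 s
T = 1.42888 × 10^6 s ≈ 16.54 days

Final answer: 16.54 days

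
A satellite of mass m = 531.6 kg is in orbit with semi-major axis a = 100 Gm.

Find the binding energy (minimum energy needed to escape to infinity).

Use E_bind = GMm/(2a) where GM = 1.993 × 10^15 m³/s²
a = 100 Gm = 1 × 10^11 m
GM = 1.993 × 10^15 m³/s²
m = 531.6 kg
GMm = 1.993 × 10^15 × 531.6 = 1.05948 × 10^18 m³·kg/s²
2a = 2 × 10^11 m
E_bind = GMm/(2a) = 5.29739 × 10^6 J ≈ 5.297 MJ

Final answer: 5.297 MJ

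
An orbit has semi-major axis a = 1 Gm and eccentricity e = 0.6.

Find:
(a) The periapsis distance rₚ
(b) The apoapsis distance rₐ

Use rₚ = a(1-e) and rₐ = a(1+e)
a = 1 Gm = 1 × 10^9 m
e = 0.6:  1 − e = 0.4,  1 + e = 1.6
(a) rₚ = a(1 − e) = 1 × 10^9 m × 0.4 = 4 × 10^8 m ≈ 400 Mm
(b) rₐ = a(1 + e) = 1 × 10^9 m × 1.6 = 1.6 × 10^9 m ≈ 1.6 Gm

Final answer:
(a) rₚ = 400 Mm
(b) rₐ = 1.6 Gm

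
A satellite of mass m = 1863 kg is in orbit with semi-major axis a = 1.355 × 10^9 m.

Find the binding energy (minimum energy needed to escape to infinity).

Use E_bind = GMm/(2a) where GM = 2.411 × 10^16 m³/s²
a = 1.355 × 10^9 m
GM = 2.411 × 10^16 m³/s²
m = 1863 kg
GMm = 2.411 × 10^16 × 1863 = 4.49169 × 10^19 m³·kg/s²
2a = 2.71 × 10^9 m
E_bind = GMm/(2a) = 1.65745 × 10^10 J ≈ 16.57 GJ

Final answer: 16.57 GJ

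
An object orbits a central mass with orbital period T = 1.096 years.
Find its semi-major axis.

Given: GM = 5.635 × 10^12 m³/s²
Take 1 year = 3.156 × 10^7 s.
T = 1.096 years = 3.45898 × 10^7 s
GM = 5.635 × 10^12 m³/s²
Kepler's third law: a³ = GM T² / (4π²)
T² = 1.19645 × 10^15 s²
a³ = (5.635 × 10^12) × (1.19645 × 10^15) / (4π²) = 1.70777 × 10^26 m³
a = (a³)^(1/3) = 5.54808 × 10^8 m ≈ 554.8 Mm

Final answer: 554.8 Mm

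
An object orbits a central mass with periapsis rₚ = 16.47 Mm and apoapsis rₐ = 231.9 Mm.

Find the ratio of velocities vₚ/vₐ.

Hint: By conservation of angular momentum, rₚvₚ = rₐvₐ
rₚ = 16.47 Mm = 1.647 × 10^7 m
rₐ = 231.9 Mm = 2.319 × 10^8 m
rₚvₚ = rₐvₐ  ⇒  vₚ/vₐ = rₐ/rₚ
vₚ/vₐ = (2.319 × 10^8) / (1.647 × 10^7) = 14.0801

Final answer: vₚ/vₐ = 14.08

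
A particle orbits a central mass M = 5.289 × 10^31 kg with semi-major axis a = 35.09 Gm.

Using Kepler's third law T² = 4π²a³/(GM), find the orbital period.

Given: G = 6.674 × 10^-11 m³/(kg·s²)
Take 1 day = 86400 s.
M = 5.289 × 10^31 kg
GM = G × M = 6.674 × 10^-11 × 5.289 × 10^31 = 3.52988 × 10^21 m³/s²
a = 35.09 Gm = 3.509 × 10^10 m
a³ = 4.32066 × 10^31 m³
T = 2π √(a³/GM) = 2π √((4.32066 × 10^31) / (3.52988 × 10^21)) = 2π × 110636 s
T = 695144 s ≈ 8.046 days

Final answer: 8.046 days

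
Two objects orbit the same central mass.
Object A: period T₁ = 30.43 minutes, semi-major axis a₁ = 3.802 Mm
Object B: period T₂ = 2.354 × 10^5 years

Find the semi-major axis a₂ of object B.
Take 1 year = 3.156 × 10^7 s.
T₁ = 30.43 minutes = 1825.8 s
T₂ = 2.354 × 10^5 years = 7.42922 × 10^12 s
a₁ = 3.802 Mm = 3.802 × 10^6 m
Kepler's third law: (T₂/T₁)² = (a₂/a₁)³  ⇒  a₂ = a₁ (T₂/T₁)^(2/3)
T₂/T₁ = 4.06902 × 10^9
(T₂/T₁)^(2/3) = 2.54875 × 10^6
a₂ = 3.802 × 10^6 m × 2.54875 × 10^6 = 9.69034 × 10^12 m ≈ 9.69 Tm

Final answer: a₂ = 9.69 Tm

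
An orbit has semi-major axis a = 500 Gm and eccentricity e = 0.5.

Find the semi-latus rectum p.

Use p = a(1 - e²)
a = 500 Gm = 5 × 10^11 m
e = 0.5,  e² = 0.25,  1 − e² = 0.75
p = a(1 − e²) = 5 × 10^11 m × 0.75 = 3.75 × 10^11 m ≈ 375 Gm

Final answer: p = 375 Gm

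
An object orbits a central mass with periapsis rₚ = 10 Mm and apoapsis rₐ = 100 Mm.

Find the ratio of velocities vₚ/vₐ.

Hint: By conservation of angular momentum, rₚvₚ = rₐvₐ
rₚ = 10 Mm = 1 × 10^7 m
rₐ = 100 Mm = 1 × 10^8 m
rₚvₚ = rₐvₐ  ⇒  vₚ/vₐ = rₐ/rₚ
vₚ/vₐ = (1 × 10^8) / (1 × 10^7) = 10

Final answer: vₚ/vₐ = 10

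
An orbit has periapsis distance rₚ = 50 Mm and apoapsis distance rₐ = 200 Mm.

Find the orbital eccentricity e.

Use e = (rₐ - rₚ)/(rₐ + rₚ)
rₚ = 50 Mm = 5 × 10^7 m
rₐ = 200 Mm = 2 × 10^8 m
rₐ − rₚ = 1.5 × 10^8 m
rₐ + rₚ = 2.5 × 10^8 m
e = (rₐ − rₚ)/(rₐ + rₚ) = 0.6

Final answer: e = 0.6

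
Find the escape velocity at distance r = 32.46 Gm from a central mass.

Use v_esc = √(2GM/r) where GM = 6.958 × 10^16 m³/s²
r = 32.46 Gm = 3.246 × 10^10 m
GM = 6.958 × 10^16 m³/s²
2GM/r = 2 × (6.958 × 10^16) / (3.246 × 10^10) = 4.28712 × 10^6 m²/s²
v_esc = √(2GM/r) = 2070.54 m/s ≈ 2.071 km/s

Final answer: 2.071 km/s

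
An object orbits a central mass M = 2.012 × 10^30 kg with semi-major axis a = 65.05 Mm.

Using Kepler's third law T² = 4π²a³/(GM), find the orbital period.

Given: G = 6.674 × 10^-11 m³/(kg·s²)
M = 2.012 × 10^30 kg
GM = G × M = 6.674 × 10^-11 × 2.012 × 10^30 = 1.34281 × 10^20 m³/s²
a = 65.05 Mm = 6.505 × 10^7 m
a³ = 2.75259 × 10^23 m³
T = 2π √(a³/GM) = 2π √((2.75259 × 10^23) / (1.34281 × 10^20)) = 2π × 45.2756 s
T = 284.475 s ≈ 4.741 minutes

Final answer: 4.741 minutes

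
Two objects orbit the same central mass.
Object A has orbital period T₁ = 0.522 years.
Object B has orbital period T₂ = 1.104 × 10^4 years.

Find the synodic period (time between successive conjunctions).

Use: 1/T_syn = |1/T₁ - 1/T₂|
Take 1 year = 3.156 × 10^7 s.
T₁ = 0.522 years = 1.64743 × 10^7 s
T₂ = 1.104 × 10^4 years = 3.48422 × 10^11 s
1/T₁ = 6.07005 × 10^-8 s⁻¹
1/T₂ = 2.87008 × 10^-12 s⁻¹
|1/T₁ − 1/T₂| = 6.06977 × 10^-8 s⁻¹
T_syn = 1 / |1/T₁ − 1/T₂| = 1.64751 × 10^7 s ≈ 0.522 years

Final answer: T_syn = 0.522 years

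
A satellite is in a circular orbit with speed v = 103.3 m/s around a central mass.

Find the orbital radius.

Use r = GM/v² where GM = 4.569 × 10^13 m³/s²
v = 103.3 m/s
GM = 4.569 × 10^13 m³/s²
v² = 10670.9 m²/s²
r = GM/v² = (4.569 × 10^13) / 10670.9 = 4.28174 × 10^9 m ≈ 4.282 × 10^9 m

Final answer: 4.282 × 10^9 m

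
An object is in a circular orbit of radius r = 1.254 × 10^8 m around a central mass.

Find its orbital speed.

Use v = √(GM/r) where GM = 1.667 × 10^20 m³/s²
r = 1.254 × 10^8 m
GM = 1.667 × 10^20 m³/s²
GM/r = (1.667 × 10^20) / (1.254 × 10^8) = 1.32935 × 10^12 m²/s²
v = √(GM/r) = 1.15297 × 10^6 m/s ≈ 1153 km/s

Final answer: 1153 km/s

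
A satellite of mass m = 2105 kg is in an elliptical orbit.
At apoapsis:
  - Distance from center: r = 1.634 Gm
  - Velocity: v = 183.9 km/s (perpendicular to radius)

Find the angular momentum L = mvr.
r = 1.634 Gm = 1.634 × 10^9 m
v = 183.9 km/s = 183900 m/s
vr = 183900 × 1.634 × 10^9 = 3.00493 × 10^14 m²/s
L = m × vr = 2105 × 3.00493 × 10^14 = 6.32537 × 10^17 kg·m²/s ≈ 6.325 × 10^17 kg·m²/s

Final answer: L = 6.325 × 10^17 kg·m²/s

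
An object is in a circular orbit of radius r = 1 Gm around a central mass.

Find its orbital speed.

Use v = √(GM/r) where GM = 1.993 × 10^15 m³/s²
r = 1 Gm = 1 × 10^9 m
GM = 1.993 × 10^15 m³/s²
GM/r = (1.993 × 10^15) / (1 × 10^9) = 1.993 × 10^6 m²/s²
v = √(GM/r) = 1411.74 m/s ≈ 1.412 km/s

Final answer: 1.412 km/s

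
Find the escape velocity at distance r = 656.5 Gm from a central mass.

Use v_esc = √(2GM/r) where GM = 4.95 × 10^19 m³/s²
r = 656.5 Gm = 6.565 × 10^11 m
GM = 4.95 × 10^19 m³/s²
2GM/r = 2 × (4.95 × 10^19) / (6.565 × 10^11) = 1.508 × 10^8 m²/s²
v_esc = √(2GM/r) = 12280.1 m/s ≈ 12.28 km/s

Final answer: 12.28 km/s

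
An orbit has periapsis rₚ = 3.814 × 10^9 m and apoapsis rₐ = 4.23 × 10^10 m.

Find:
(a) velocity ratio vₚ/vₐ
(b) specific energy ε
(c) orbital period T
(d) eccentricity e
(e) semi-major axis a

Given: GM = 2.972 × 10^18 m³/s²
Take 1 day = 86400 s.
rₚ = 3.814 × 10^9 m
rₐ = 4.23 × 10^10 m
GM = 2.972 × 10^18 m³/s²
a = (rₚ + rₐ)/2 = 2.3057 × 10^10 m
e = (rₐ − rₚ)/(rₐ + rₚ) = (3.8486 × 10^10) / (4.6114 × 10^10) = 0.834584
(a) vₚ/vₐ = rₐ/rₚ (angular momentum) = (4.23 × 10^10) / (3.814 × 10^9) = 11.0907 ≈ 11.09
(b) 2a = 4.6114 × 10^10 m;  ε = −GM/(2a) = -6.4449 × 10^7 J/kg ≈ -64.45 MJ/kg
(c) a³ = 1.22577 × 10^31 m³;  T = 2π √(a³/GM) = 2π × 2.03086 × 10^6 s = 1.27603 × 10^7 s ≈ 147.7 days
(d) e = 0.834584 ≈ 0.8346
(e) a = 2.3057 × 10^10 m ≈ 2.306 × 10^10 m

Final answer:
(a) velocity ratio vₚ/vₐ = 11.09
(b) specific energy ε = -64.45 MJ/kg
(c) orbital period T = 147.7 days
(d) eccentricity e = 0.8346
(e) semi-major axis a = 2.306 × 10^10 m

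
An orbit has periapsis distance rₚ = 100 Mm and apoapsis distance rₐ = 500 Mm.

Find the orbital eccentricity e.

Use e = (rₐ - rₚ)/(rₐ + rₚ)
rₚ = 100 Mm = 1 × 10^8 m
rₐ = 500 Mm = 5 × 10^8 m
rₐ − rₚ = 4 × 10^8 m
rₐ + rₚ = 6 × 10^8 m
e = (rₐ − rₚ)/(rₐ + rₚ) = 0.666667

Final answer: e = 0.6667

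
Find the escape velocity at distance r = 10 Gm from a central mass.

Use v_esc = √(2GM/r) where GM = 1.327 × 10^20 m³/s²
r = 10 Gm = 1 × 10^10 m
GM = 1.327 × 10^20 m³/s²
2GM/r = 2 × (1.327 × 10^20) / (1 × 10^10) = 2.654 × 10^10 m²/s²
v_esc = √(2GM/r) = 162911 m/s ≈ 162.9 km/s

Final answer: 162.9 km/s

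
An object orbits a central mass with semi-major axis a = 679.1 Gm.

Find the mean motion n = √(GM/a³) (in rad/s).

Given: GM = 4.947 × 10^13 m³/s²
a = 679.1 Gm = 6.791 × 10^11 m
GM = 4.947 × 10^13 m³/s²
a³ = 3.13185 × 10^35 m³
GM/a³ = (4.947 × 10^13) / (3.13185 × 10^35) = 1.57958 × 10^-22 s⁻²
n = √(GM/a³) = 1.25681 × 10^-11 rad/s ≈ 1.257 × 10^-11 rad/s

Final answer: n = 1.257 × 10^-11 rad/s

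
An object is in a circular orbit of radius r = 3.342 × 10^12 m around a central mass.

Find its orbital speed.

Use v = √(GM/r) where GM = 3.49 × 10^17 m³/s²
r = 3.342 × 10^12 m
GM = 3.49 × 10^17 m³/s²
GM/r = (3.49 × 10^17) / (3.342 × 10^12) = 104428 m²/s²
v = √(GM/r) = 323.154 m/s ≈ 323.2 m/s

Final answer: 323.2 m/s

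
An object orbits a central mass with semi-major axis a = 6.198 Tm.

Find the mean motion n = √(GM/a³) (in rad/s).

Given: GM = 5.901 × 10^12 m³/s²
a = 6.198 Tm = 6.198 × 10^12 m
GM = 5.901 × 10^12 m³/s²
a³ = 2.38097 × 10^38 m³
GM/a³ = (5.901 × 10^12) / (2.38097 × 10^38) = 2.4784 × 10^-26 s⁻²
n = √(GM/a³) = 1.57429 × 10^-13 rad/s ≈ 1.574 × 10^-13 rad/s

Final answer: n = 1.574 × 10^-13 rad/s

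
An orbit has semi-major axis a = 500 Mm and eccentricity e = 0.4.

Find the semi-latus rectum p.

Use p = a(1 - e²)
a = 500 Mm = 5 × 10^8 m
e = 0.4,  e² = 0.16,  1 − e² = 0.84
p = a(1 − e²) = 5 × 10^8 m × 0.84 = 4.2 × 10^8 m ≈ 420 Mm

Final answer: p = 420 Mm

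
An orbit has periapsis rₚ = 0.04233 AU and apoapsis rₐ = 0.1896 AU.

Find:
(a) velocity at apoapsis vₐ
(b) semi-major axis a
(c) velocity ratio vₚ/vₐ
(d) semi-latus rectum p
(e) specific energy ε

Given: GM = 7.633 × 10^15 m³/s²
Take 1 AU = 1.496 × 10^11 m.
rₚ = 0.04233 AU = 6.33257 × 10^9 m
rₐ = 0.1896 AU = 2.83642 × 10^10 m
GM = 7.633 × 10^15 m³/s²
a = (rₚ + rₐ)/2 = 1.73484 × 10^10 m
e = (rₐ − rₚ)/(rₐ + rₚ) = (2.20316 × 10^10) / (3.46967 × 10^10) = 0.634976
(a) vₐ² = GM (2/rₐ − 1/a) = 7.633 × 10^15 × (7.05115 × 10^-11 − 5.76423 × 10^-11) = 98230.6 m²/s²;  vₐ = 313.418 m/s ≈ 313.4 m/s
(b) a = 1.73484 × 10^10 m ≈ 0.116 AU
(c) vₚ/vₐ = rₐ/rₚ (angular momentum) = (2.83642 × 10^10) / (6.33257 × 10^9) = 4.47909 ≈ 4.479
(d) 1 − e² = 0.596805;  p = a(1 − e²) = 1.73484 × 10^10 × 0.596805 = 1.03536 × 10^10 m ≈ 0.06921 AU
(e) 2a = 3.46967 × 10^10 m;  ε = −GM/(2a) = -219992 J/kg ≈ -220 kJ/kg

Final answer:
(a) velocity at apoapsis vₐ = 313.4 m/s
(b) semi-major axis a = 0.116 AU
(c) velocity ratio vₚ/vₐ = 4.479
(d) semi-latus rectum p = 0.06921 AU
(e) specific energy ε = -220 kJ/kg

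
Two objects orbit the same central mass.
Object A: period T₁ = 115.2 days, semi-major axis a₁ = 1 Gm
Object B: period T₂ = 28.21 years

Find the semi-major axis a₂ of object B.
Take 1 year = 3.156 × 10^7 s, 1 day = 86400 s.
T₁ = 115.2 days = 9.95328 × 10^6 s
T₂ = 28.21 years = 8.90308 × 10^8 s
a₁ = 1 Gm = 1 × 10^9 m
Kepler's third law: (T₂/T₁)² = (a₂/a₁)³  ⇒  a₂ = a₁ (T₂/T₁)^(2/3)
T₂/T₁ = 89.4487
(T₂/T₁)^(2/3) = 20.0009
a₂ = 1 × 10^9 m × 20.0009 = 2.00009 × 10^10 m ≈ 20 Gm

Final answer: a₂ = 20 Gm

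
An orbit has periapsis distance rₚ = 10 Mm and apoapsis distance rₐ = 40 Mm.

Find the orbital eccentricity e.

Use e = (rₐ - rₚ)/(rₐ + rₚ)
rₚ = 10 Mm = 1 × 10^7 m
rₐ = 40 Mm = 4 × 10^7 m
rₐ − rₚ = 3 × 10^7 m
rₐ + rₚ = 5 × 10^7 m
e = (rₐ − rₚ)/(rₐ + rₚ) = 0.6

Final answer: e = 0.6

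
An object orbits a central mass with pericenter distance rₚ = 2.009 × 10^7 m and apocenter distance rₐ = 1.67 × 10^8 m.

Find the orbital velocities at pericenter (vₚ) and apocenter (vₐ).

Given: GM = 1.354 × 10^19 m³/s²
rₚ = 2.009 × 10^7 m
rₐ = 1.67 × 10^8 m
GM = 1.354 × 10^19 m³/s²
a = (rₚ + rₐ)/2 = 9.3545 × 10^7 m
Vis-viva: v² = GM (2/r − 1/a)
vₚ² = 1.354 × 10^19 × (9.9552 × 10^-8 − 1.069 × 10^-8) = 1.20319 × 10^12 m²/s²
vₚ = 1.0969 × 10^6 m/s ≈ 1097 km/s
vₐ² = 1.354 × 10^19 × (1.1976 × 10^-8 − 1.069 × 10^-8) = 1.74125 × 10^10 m²/s²
vₐ = 131956 m/s ≈ 132 km/s

Final answer: vₚ = 1097 km/s, vₐ = 132 km/s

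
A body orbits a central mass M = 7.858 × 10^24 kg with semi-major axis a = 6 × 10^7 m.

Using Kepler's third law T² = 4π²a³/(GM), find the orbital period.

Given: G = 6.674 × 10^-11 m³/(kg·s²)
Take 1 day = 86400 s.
M = 7.858 × 10^24 kg
GM = G × M = 6.674 × 10^-11 × 7.858 × 10^24 = 5.24443 × 10^14 m³/s²
a = 6 × 10^7 m
a³ = 2.16 × 10^23 m³
T = 2π √(a³/GM) = 2π √((2.16 × 10^23) / (5.24443 × 10^14)) = 2π × 20294.5 s
T = 127514 s ≈ 1.476 days

Final answer: 1.476 days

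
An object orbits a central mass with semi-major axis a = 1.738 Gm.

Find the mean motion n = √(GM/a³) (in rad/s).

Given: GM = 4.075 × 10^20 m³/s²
a = 1.738 Gm = 1.738 × 10^9 m
GM = 4.075 × 10^20 m³/s²
a³ = 5.24988 × 10^27 m³
GM/a³ = (4.075 × 10^20) / (5.24988 × 10^27) = 7.76208 × 10^-8 s⁻²
n = √(GM/a³) = 0.000278605 rad/s ≈ 0.0002786 rad/s

Final answer: n = 0.0002786 rad/s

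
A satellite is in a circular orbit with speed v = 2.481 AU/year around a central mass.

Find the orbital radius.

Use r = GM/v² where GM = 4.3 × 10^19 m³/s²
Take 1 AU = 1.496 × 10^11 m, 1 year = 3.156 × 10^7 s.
v = 2.481 AU/year = 11760.4 m/s
GM = 4.3 × 10^19 m³/s²
v² = 1.38307 × 10^8 m²/s²
r = GM/v² = (4.3 × 10^19) / (1.38307 × 10^8) = 3.10904 × 10^11 m ≈ 2.078 AU

Final answer: 2.078 AU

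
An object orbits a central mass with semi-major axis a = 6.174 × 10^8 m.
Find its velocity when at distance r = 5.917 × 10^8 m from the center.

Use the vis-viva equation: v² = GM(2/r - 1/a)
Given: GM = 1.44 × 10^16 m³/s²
a = 6.174 × 10^8 m
r = 5.917 × 10^8 m
GM = 1.44 × 10^16 m³/s²
2/r − 1/a = 3.38009 × 10^-9 − 1.6197 × 10^-9 = 1.7604 × 10^-9 m⁻¹
v² = GM (2/r − 1/a) = 2.53497 × 10^7 m²/s²
v = 5034.85 m/s ≈ 5.035 km/s

Final answer: 5.035 km/s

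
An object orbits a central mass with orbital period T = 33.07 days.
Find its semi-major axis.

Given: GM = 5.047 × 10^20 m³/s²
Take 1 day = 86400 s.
T = 33.07 days = 2.85725 × 10^6 s
GM = 5.047 × 10^20 m³/s²
Kepler's third law: a³ = GM T² / (4π²)
T² = 8.16387 × 10^12 s²
a³ = (5.047 × 10^20) × (8.16387 × 10^12) / (4π²) = 1.04369 × 10^32 m³
a = (a³)^(1/3) = 4.70822 × 10^10 m ≈ 47.08 Gm

Final answer: 47.08 Gm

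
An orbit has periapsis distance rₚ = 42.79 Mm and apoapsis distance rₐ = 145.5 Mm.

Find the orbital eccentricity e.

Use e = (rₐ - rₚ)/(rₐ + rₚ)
rₚ = 42.79 Mm = 4.279 × 10^7 m
rₐ = 145.5 Mm = 1.455 × 10^8 m
rₐ − rₚ = 1.0271 × 10^8 m
rₐ + rₚ = 1.8829 × 10^8 m
e = (rₐ − rₚ)/(rₐ + rₚ) = 0.545488

Final answer: e = 0.5455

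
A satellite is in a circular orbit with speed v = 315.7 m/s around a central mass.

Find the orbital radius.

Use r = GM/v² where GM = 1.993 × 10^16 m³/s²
v = 315.7 m/s
GM = 1.993 × 10^16 m³/s²
v² = 99666.5 m²/s²
r = GM/v² = (1.993 × 10^16) / 99666.5 = 1.99967 × 10^11 m ≈ 200 Gm

Final answer: 200 Gm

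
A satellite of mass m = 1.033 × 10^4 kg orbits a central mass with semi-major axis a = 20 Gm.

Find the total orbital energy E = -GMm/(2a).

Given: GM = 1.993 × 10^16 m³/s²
a = 20 Gm = 2 × 10^10 m
GM = 1.993 × 10^16 m³/s²
2a = 4 × 10^10 m
GMm = 1.993 × 10^16 × 10330 = 2.05877 × 10^20 m³·kg/s²
E = −GMm/(2a) = -5.14692 × 10^9 J ≈ -5.147 GJ

Final answer: -5.147 GJ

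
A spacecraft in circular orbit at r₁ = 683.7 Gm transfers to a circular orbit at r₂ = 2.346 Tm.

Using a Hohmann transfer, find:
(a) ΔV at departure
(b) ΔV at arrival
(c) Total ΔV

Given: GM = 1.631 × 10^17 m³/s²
r₁ = 683.7 Gm = 6.837 × 10^11 m
r₂ = 2.346 Tm = 2.346 × 10^12 m
GM = 1.631 × 10^17 m³/s²
Transfer ellipse: a_t = (r₁ + r₂)/2 = 1.51485 × 10^12 m
Circular speed at r₁: v₁ = √(GM/r₁) = 488.421 m/s
Transfer speed at r₁ (periapsis): v₁ₜ = √(GM(2/r₁ − 1/a_t)) = 607.818 m/s
(a) ΔV₁ = v₁ₜ − v₁ = 119.397 m/s ≈ 119.4 m/s
Circular speed at r₂: v₂ = √(GM/r₂) = 263.671 m/s
Transfer speed at r₂ (apoapsis): v₂ₜ = √(GM(2/r₂ − 1/a_t)) = 177.138 m/s
(b) ΔV₂ = v₂ − v₂ₜ = 86.5337 m/s ≈ 86.53 m/s
(c) ΔV_total = ΔV₁ + ΔV₂ = 205.931 m/s ≈ 205.9 m/s

Final answer:
(a) ΔV₁ = 119.4 m/s
(b) ΔV₂ = 86.53 m/s
(c) ΔV_total = 205.9 m/s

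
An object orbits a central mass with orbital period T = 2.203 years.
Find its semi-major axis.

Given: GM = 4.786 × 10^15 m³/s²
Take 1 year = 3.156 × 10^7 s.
T = 2.203 years = 6.95267 × 10^7 s
GM = 4.786 × 10^15 m³/s²
Kepler's third law: a³ = GM T² / (4π²)
T² = 4.83396 × 10^15 s²
a³ = (4.786 × 10^15) × (4.83396 × 10^15) / (4π²) = 5.86025 × 10^29 m³
a = (a³)^(1/3) = 8.36833 × 10^9 m ≈ 8.368 Gm

Final answer: 8.368 Gm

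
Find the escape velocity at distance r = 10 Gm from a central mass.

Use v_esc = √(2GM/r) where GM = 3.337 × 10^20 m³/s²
r = 10 Gm = 1 × 10^10 m
GM = 3.337 × 10^20 m³/s²
2GM/r = 2 × (3.337 × 10^20) / (1 × 10^10) = 6.674 × 10^10 m²/s²
v_esc = √(2GM/r) = 258341 m/s ≈ 258.3 km/s

Final answer: 258.3 km/s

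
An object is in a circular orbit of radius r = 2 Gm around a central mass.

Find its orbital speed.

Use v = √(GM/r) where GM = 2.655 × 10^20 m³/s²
r = 2 Gm = 2 × 10^9 m
GM = 2.655 × 10^20 m³/s²
GM/r = (2.655 × 10^20) / (2 × 10^9) = 1.3275 × 10^11 m²/s²
v = √(GM/r) = 364349 m/s ≈ 364.3 km/s

Final answer: 364.3 km/s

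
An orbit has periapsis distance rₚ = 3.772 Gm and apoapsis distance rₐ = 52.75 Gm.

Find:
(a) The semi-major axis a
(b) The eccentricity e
rₚ = 3.772 Gm = 3.772 × 10^9 m
rₐ = 52.75 Gm = 5.275 × 10^10 m
(a) a = (rₚ + rₐ)/2 = 2.8261 × 10^10 m ≈ 28.26 Gm
(b) e = (rₐ − rₚ)/(rₐ + rₚ) = (4.8978 × 10^10) / (5.6522 × 10^10) = 0.86653

Final answer:
(a) a = 28.26 Gm
(b) e = 0.8665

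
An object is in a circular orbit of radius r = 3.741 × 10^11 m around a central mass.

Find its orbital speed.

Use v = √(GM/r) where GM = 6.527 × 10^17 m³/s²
r = 3.741 × 10^11 m
GM = 6.527 × 10^17 m³/s²
GM/r = (6.527 × 10^17) / (3.741 × 10^11) = 1.74472 × 10^6 m²/s²
v = √(GM/r) = 1320.88 m/s ≈ 1.321 km/s

Final answer: 1.321 km/s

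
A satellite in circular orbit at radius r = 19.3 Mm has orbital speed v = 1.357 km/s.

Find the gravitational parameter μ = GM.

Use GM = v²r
r = 19.3 Mm = 1.93 × 10^7 m
v = 1.357 km/s = 1357 m/s
v² = 1.84145 × 10^6 m²/s²
GM = v²r = 1.84145 × 10^6 × 1.93 × 10^7 = 3.554 × 10^13 m³/s²
GM ≈ 3.554 × 10^13 m³/s²

Final answer: GM = 3.554 × 10^13 m³/s²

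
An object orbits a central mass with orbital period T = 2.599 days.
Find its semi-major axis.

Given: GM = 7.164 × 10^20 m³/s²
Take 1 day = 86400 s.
T = 2.599 days = 224554 s
GM = 7.164 × 10^20 m³/s²
Kepler's third law: a³ = GM T² / (4π²)
T² = 5.04243 × 10^10 s²
a³ = (7.164 × 10^20) × (5.04243 × 10^10) / (4π²) = 9.15031 × 10^29 m³
a = (a³)^(1/3) = 9.70835 × 10^9 m ≈ 9.708 Gm

Final answer: 9.708 Gm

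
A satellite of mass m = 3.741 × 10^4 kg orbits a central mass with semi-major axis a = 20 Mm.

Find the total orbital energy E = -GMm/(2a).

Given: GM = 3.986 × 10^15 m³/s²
a = 20 Mm = 2 × 10^7 m
GM = 3.986 × 10^15 m³/s²
2a = 4 × 10^7 m
GMm = 3.986 × 10^15 × 37410 = 1.49116 × 10^20 m³·kg/s²
E = −GMm/(2a) = -3.72791 × 10^12 J ≈ -3.728 TJ

Final answer: -3.728 TJ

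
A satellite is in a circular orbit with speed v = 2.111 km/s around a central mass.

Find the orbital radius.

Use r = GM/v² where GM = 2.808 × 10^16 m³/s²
v = 2.111 km/s = 2111 m/s
GM = 2.808 × 10^16 m³/s²
v² = 4.45632 × 10^6 m²/s²
r = GM/v² = (2.808 × 10^16) / (4.45632 × 10^6) = 6.30116 × 10^9 m ≈ 6.301 Gm

Final answer: 6.301 Gm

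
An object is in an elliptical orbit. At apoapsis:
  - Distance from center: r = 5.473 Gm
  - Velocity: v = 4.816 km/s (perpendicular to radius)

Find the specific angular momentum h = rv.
r = 5.473 Gm = 5.473 × 10^9 m
v = 4.816 km/s = 4816 m/s
h = rv = 5.473 × 10^9 × 4816 = 2.6358 × 10^13 m²/s ≈ 2.636 × 10^13 m²/s

Final answer: h = 2.636 × 10^13 m²/s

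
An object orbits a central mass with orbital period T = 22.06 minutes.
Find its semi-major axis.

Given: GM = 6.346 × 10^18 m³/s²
T = 22.06 minutes = 1323.6 s
GM = 6.346 × 10^18 m³/s²
Kepler's third law: a³ = GM T² / (4π²)
T² = 1.75192 × 10^6 s²
a³ = (6.346 × 10^18) × (1.75192 × 10^6) / (4π²) = 2.81614 × 10^23 m³
a = (a³)^(1/3) = 6.55468 × 10^7 m ≈ 65.55 Mm

Final answer: 65.55 Mm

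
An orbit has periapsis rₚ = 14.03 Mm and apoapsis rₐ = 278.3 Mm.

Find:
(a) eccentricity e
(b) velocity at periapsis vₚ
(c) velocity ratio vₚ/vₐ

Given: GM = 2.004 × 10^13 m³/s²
rₚ = 14.03 Mm = 1.403 × 10^7 m
rₐ = 278.3 Mm = 2.783 × 10^8 m
GM = 2.004 × 10^13 m³/s²
a = (rₚ + rₐ)/2 = 1.46165 × 10^8 m
e = (rₐ − rₚ)/(rₐ + rₚ) = (2.6427 × 10^8) / (2.9233 × 10^8) = 0.904013
(a) e = 0.904013 ≈ 0.904
(b) vₚ² = GM (2/rₚ − 1/a) = 2.004 × 10^13 × (1.42552 × 10^-7 − 6.84158 × 10^-9) = 2.71963 × 10^6 m²/s²;  vₚ = 1649.13 m/s ≈ 1.649 km/s
(c) vₚ/vₐ = rₐ/rₚ (angular momentum) = (2.783 × 10^8) / (1.403 × 10^7) = 19.8361 ≈ 19.84

Final answer:
(a) eccentricity e = 0.904
(b) velocity at periapsis vₚ = 1.649 km/s
(c) velocity ratio vₚ/vₐ = 19.84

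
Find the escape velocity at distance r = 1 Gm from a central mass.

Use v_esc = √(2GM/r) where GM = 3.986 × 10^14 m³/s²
r = 1 Gm = 1 × 10^9 m
GM = 3.986 × 10^14 m³/s²
2GM/r = 2 × (3.986 × 10^14) / (1 × 10^9) = 797200 m²/s²
v_esc = √(2GM/r) = 892.861 m/s ≈ 892.9 m/s

Final answer: 892.9 m/s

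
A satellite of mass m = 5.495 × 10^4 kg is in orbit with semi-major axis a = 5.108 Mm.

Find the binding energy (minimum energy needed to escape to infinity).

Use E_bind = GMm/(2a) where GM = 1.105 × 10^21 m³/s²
a = 5.108 Mm = 5.108 × 10^6 m
GM = 1.105 × 10^21 m³/s²
m = 5.495 × 10^4 kg
GMm = 1.105 × 10^21 × 54950 = 6.07197 × 10^25 m³·kg/s²
2a = 1.0216 × 10^7 m
E_bind = GMm/(2a) = 5.94359 × 10^18 J ≈ 5.944 EJ

Final answer: 5.944 EJ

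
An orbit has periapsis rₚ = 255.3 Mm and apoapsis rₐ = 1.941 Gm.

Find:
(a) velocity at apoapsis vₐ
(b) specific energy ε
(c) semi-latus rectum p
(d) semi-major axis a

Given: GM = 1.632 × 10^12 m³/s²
rₚ = 255.3 Mm = 2.553 × 10^8 m
rₐ = 1.941 Gm = 1.941 × 10^9 m
GM = 1.632 × 10^12 m³/s²
a = (rₚ + rₐ)/2 = 1.09815 × 10^9 m
e = (rₐ − rₚ)/(rₐ + rₚ) = (1.6857 × 10^9) / (2.1963 × 10^9) = 0.767518
(a) vₐ² = GM (2/rₐ − 1/a) = 1.632 × 10^12 × (1.0304 × 10^-9 − 9.10622 × 10^-10) = 195.472 m²/s²;  vₐ = 13.9811 m/s ≈ 13.98 m/s
(b) 2a = 2.1963 × 10^9 m;  ε = −GM/(2a) = -743.068 J/kg ≈ -743.1 J/kg
(c) 1 − e² = 0.410916;  p = a(1 − e²) = 1.09815 × 10^9 × 0.410916 = 4.51247 × 10^8 m ≈ 451.2 Mm
(d) a = 1.09815 × 10^9 m ≈ 1.098 Gm

Final answer:
(a) velocity at apoapsis vₐ = 13.98 m/s
(b) specific energy ε = -743.1 J/kg
(c) semi-latus rectum p = 451.2 Mm
(d) semi-major axis a = 1.098 Gm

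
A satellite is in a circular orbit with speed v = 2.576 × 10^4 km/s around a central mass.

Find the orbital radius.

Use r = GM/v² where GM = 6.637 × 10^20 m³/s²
v = 2.576 × 10^4 km/s = 2.576 × 10^7 m/s
GM = 6.637 × 10^20 m³/s²
v² = 6.63578 × 10^14 m²/s²
r = GM/v² = (6.637 × 10^20) / (6.63578 × 10^14) = 1.00018 × 10^6 m ≈ 1 Mm

Final answer: 1 Mm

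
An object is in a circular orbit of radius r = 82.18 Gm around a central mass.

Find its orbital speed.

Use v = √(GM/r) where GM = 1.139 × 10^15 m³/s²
r = 82.18 Gm = 8.218 × 10^10 m
GM = 1.139 × 10^15 m³/s²
GM/r = (1.139 × 10^15) / (8.218 × 10^10) = 13859.8 m²/s²
v = √(GM/r) = 117.728 m/s ≈ 117.7 m/s

Final answer: 117.7 m/s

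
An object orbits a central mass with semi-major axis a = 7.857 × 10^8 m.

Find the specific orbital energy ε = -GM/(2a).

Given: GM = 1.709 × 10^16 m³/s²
a = 7.857 × 10^8 m
GM = 1.709 × 10^16 m³/s²
2a = 1.5714 × 10^9 m
ε = −GM/(2a) = -1.08757 × 10^7 J/kg ≈ -10.88 MJ/kg

Final answer: -10.88 MJ/kg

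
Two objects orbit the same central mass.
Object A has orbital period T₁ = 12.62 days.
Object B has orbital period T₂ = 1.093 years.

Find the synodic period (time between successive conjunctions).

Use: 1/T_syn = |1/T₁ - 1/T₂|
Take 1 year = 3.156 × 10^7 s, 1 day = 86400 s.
T₁ = 12.62 days = 1.09037 × 10^6 s
T₂ = 1.093 years = 3.44951 × 10^7 s
1/T₁ = 9.17122 × 10^-7 s⁻¹
1/T₂ = 2.89896 × 10^-8 s⁻¹
|1/T₁ − 1/T₂| = 8.88132 × 10^-7 s⁻¹
T_syn = 1 / |1/T₁ − 1/T₂| = 1.12596 × 10^6 s ≈ 13.03 days

Final answer: T_syn = 13.03 days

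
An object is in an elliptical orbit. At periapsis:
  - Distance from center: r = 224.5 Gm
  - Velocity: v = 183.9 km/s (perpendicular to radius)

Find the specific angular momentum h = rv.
r = 224.5 Gm = 2.245 × 10^11 m
v = 183.9 km/s = 183900 m/s
h = rv = 2.245 × 10^11 × 183900 = 4.12856 × 10^16 m²/s ≈ 4.129 × 10^16 m²/s

Final answer: h = 4.129 × 10^16 m²/s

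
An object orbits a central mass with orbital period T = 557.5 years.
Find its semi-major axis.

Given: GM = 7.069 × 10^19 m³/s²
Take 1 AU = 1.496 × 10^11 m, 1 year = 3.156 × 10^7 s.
T = 557.5 years = 1.75947 × 10^10 s
GM = 7.069 × 10^19 m³/s²
Kepler's third law: a³ = GM T² / (4π²)
T² = 3.09573 × 10^20 s²
a³ = (7.069 × 10^19) × (3.09573 × 10^20) / (4π²) = 5.54322 × 10^38 m³
a = (a³)^(1/3) = 8.21462 × 10^12 m ≈ 54.91 AU

Final answer: 54.91 AU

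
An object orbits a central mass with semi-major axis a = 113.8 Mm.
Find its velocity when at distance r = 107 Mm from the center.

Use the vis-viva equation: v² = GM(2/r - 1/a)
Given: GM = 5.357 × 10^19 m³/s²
a = 113.8 Mm = 1.138 × 10^8 m
r = 107 Mm = 1.07 × 10^8 m
GM = 5.357 × 10^19 m³/s²
2/r − 1/a = 1.86916 × 10^-8 − 8.78735 × 10^-9 = 9.90424 × 10^-9 m⁻¹
v² = GM (2/r − 1/a) = 5.3057 × 10^11 m²/s²
v = 728403 m/s ≈ 728.4 km/s

Final answer: 728.4 km/s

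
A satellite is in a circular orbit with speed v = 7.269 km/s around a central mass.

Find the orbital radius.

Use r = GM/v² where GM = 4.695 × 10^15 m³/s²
v = 7.269 km/s = 7269 m/s
GM = 4.695 × 10^15 m³/s²
v² = 5.28384 × 10^7 m²/s²
r = GM/v² = (4.695 × 10^15) / (5.28384 × 10^7) = 8.88559 × 10^7 m ≈ 88.86 Mm

Final answer: 88.86 Mm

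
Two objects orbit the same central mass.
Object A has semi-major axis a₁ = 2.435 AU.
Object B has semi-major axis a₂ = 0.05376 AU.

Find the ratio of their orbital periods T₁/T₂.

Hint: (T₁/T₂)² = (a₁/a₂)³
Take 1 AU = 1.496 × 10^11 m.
a₁ = 2.435 AU = 3.64276 × 10^11 m
a₂ = 0.05376 AU = 8.0425 × 10^9 m
a₁/a₂ = 45.2939
T₁/T₂ = (a₁/a₂)^(3/2) = (45.2939)^1.5 = 304.831

Final answer: T₁/T₂ = 304.8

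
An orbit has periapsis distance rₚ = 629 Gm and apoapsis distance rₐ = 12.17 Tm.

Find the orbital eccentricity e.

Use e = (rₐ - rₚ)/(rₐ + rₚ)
rₚ = 629 Gm = 6.29 × 10^11 m
rₐ = 12.17 Tm = 1.217 × 10^13 m
rₐ − rₚ = 1.1541 × 10^13 m
rₐ + rₚ = 1.2799 × 10^13 m
e = (rₐ − rₚ)/(rₐ + rₚ) = 0.901711

Final answer: e = 0.9017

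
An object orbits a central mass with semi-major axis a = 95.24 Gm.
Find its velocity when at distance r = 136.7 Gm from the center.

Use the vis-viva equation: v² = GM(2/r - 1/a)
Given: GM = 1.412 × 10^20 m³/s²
a = 95.24 Gm = 9.524 × 10^10 m
r = 136.7 Gm = 1.367 × 10^11 m
GM = 1.412 × 10^20 m³/s²
2/r − 1/a = 1.46306 × 10^-11 − 1.04998 × 10^-11 = 4.13079 × 10^-12 m⁻¹
v² = GM (2/r − 1/a) = 5.83267 × 10^8 m²/s²
v = 24150.9 m/s ≈ 24.15 km/s

Final answer: 24.15 km/s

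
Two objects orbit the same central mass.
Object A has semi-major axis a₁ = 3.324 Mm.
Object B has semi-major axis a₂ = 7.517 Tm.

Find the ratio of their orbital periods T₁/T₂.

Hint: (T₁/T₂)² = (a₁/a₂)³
a₁ = 3.324 Mm = 3.324 × 10^6 m
a₂ = 7.517 Tm = 7.517 × 10^12 m
a₁/a₂ = 4.42198 × 10^-7
T₁/T₂ = (a₁/a₂)^(3/2) = (4.42198 × 10^-7)^1.5 = 2.94052 × 10^-10

Final answer: T₁/T₂ = 2.941 × 10^-10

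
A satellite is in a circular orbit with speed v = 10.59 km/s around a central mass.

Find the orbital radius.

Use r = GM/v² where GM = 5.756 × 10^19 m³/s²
v = 10.59 km/s = 10590 m/s
GM = 5.756 × 10^19 m³/s²
v² = 1.12148 × 10^8 m²/s²
r = GM/v² = (5.756 × 10^19) / (1.12148 × 10^8) = 5.1325 × 10^11 m ≈ 5.132 × 10^11 m

Final answer: 5.132 × 10^11 m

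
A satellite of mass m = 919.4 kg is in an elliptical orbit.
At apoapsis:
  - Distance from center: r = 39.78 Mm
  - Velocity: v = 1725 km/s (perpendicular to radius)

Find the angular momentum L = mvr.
r = 39.78 Mm = 3.978 × 10^7 m
v = 1725 km/s = 1.725 × 10^6 m/s
vr = 1.725 × 10^6 × 3.978 × 10^7 = 6.86205 × 10^13 m²/s
L = m × vr = 919.4 × 6.86205 × 10^13 = 6.30897 × 10^16 kg·m²/s ≈ 6.309 × 10^16 kg·m²/s

Final answer: L = 6.309 × 10^16 kg·m²/s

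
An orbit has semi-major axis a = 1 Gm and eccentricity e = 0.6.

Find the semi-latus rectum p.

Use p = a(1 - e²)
a = 1 Gm = 1 × 10^9 m
e = 0.6,  e² = 0.36,  1 − e² = 0.64
p = a(1 − e²) = 1 × 10^9 m × 0.64 = 6.4 × 10^8 m ≈ 640 Mm

Final answer: p = 640 Mm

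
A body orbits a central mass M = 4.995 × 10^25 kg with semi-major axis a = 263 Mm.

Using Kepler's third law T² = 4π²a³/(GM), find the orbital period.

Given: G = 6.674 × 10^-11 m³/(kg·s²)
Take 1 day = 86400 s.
M = 4.995 × 10^25 kg
GM = G × M = 6.674 × 10^-11 × 4.995 × 10^25 = 3.33366 × 10^15 m³/s²
a = 263 Mm = 2.63 × 10^8 m
a³ = 1.81914 × 10^25 m³
T = 2π √(a³/GM) = 2π √((1.81914 × 10^25) / (3.33366 × 10^15)) = 2π × 73870.8 s
T = 464144 s ≈ 5.372 days

Final answer: 5.372 days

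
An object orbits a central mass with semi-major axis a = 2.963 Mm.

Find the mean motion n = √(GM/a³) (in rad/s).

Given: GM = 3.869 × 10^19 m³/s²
a = 2.963 Mm = 2.963 × 10^6 m
GM = 3.869 × 10^19 m³/s²
a³ = 2.60133 × 10^19 m³
GM/a³ = (3.869 × 10^19) / (2.60133 × 10^19) = 1.48732 s⁻²
n = √(GM/a³) = 1.21956 rad/s ≈ 1.22 rad/s

Final answer: n = 1.22 rad/s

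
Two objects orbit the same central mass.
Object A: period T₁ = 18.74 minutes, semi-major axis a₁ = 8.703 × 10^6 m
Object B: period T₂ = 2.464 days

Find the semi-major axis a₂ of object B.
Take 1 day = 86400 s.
T₁ = 18.74 minutes = 1124.4 s
T₂ = 2.464 days = 212890 s
a₁ = 8.703 × 10^6 m
Kepler's third law: (T₂/T₁)² = (a₂/a₁)³  ⇒  a₂ = a₁ (T₂/T₁)^(2/3)
T₂/T₁ = 189.336
(T₂/T₁)^(2/3) = 32.9728
a₂ = 8.703 × 10^6 m × 32.9728 = 2.86962 × 10^8 m ≈ 2.87 × 10^8 m

Final answer: a₂ = 2.87 × 10^8 m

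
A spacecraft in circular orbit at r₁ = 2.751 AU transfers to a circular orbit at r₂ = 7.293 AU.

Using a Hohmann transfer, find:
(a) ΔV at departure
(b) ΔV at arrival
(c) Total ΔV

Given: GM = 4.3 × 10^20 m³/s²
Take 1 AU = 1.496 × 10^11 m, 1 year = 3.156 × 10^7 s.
r₁ = 2.751 AU = 4.1155 × 10^11 m
r₂ = 7.293 AU = 1.09103 × 10^12 m
GM = 4.3 × 10^20 m³/s²
Transfer ellipse: a_t = (r₁ + r₂)/2 = 7.51291 × 10^11 m
Circular speed at r₁: v₁ = √(GM/r₁) = 32323.9 m/s
Transfer speed at r₁ (periapsis): v₁ₜ = √(GM(2/r₁ − 1/a_t)) = 38952.7 m/s
(a) ΔV₁ = v₁ₜ − v₁ = 6628.87 m/s ≈ 1.398 AU/year
Circular speed at r₂: v₂ = √(GM/r₂) = 19852.5 m/s
Transfer speed at r₂ (apoapsis): v₂ₜ = √(GM(2/r₂ − 1/a_t)) = 14693.4 m/s
(b) ΔV₂ = v₂ − v₂ₜ = 5159.11 m/s ≈ 1.088 AU/year
(c) ΔV_total = ΔV₁ + ΔV₂ = 11788 m/s ≈ 2.487 AU/year

Final answer:
(a) ΔV₁ = 1.398 AU/year
(b) ΔV₂ = 1.088 AU/year
(c) ΔV_total = 2.487 AU/year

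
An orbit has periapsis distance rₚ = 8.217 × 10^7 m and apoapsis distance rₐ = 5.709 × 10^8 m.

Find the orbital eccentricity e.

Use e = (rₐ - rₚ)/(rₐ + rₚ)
rₚ = 8.217 × 10^7 m
rₐ = 5.709 × 10^8 m
rₐ − rₚ = 4.8873 × 10^8 m
rₐ + rₚ = 6.5307 × 10^8 m
e = (rₐ − rₚ)/(rₐ + rₚ) = 0.748358

Final answer: e = 0.7484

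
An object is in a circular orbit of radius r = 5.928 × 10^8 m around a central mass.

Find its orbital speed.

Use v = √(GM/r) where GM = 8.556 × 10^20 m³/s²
r = 5.928 × 10^8 m
GM = 8.556 × 10^20 m³/s²
GM/r = (8.556 × 10^20) / (5.928 × 10^8) = 1.44332 × 10^12 m²/s²
v = √(GM/r) = 1.20138 × 10^6 m/s ≈ 1201 km/s

Final answer: 1201 km/s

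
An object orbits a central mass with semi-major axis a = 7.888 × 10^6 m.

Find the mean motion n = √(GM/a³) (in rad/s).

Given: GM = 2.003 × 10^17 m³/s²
a = 7.888 × 10^6 m
GM = 2.003 × 10^17 m³/s²
a³ = 4.90796 × 10^20 m³
GM/a³ = (2.003 × 10^17) / (4.90796 × 10^20) = 0.000408113 s⁻²
n = √(GM/a³) = 0.0202018 rad/s ≈ 0.0202 rad/s

Final answer: n = 0.0202 rad/s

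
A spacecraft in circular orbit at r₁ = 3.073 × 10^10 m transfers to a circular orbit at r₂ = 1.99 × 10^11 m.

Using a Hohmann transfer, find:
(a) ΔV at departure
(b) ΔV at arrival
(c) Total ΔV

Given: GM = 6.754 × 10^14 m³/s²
r₁ = 3.073 × 10^10 m
r₂ = 1.99 × 10^11 m
GM = 6.754 × 10^14 m³/s²
Transfer ellipse: a_t = (r₁ + r₂)/2 = 1.14865 × 10^11 m
Circular speed at r₁: v₁ = √(GM/r₁) = 148.252 m/s
Transfer speed at r₁ (periapsis): v₁ₜ = √(GM(2/r₁ − 1/a_t)) = 195.134 m/s
(a) ΔV₁ = v₁ₜ − v₁ = 46.882 m/s ≈ 46.88 m/s
Circular speed at r₂: v₂ = √(GM/r₂) = 58.2578 m/s
Transfer speed at r₂ (apoapsis): v₂ₜ = √(GM(2/r₂ − 1/a_t)) = 30.1329 m/s
(b) ΔV₂ = v₂ − v₂ₜ = 28.1249 m/s ≈ 28.12 m/s
(c) ΔV_total = ΔV₁ + ΔV₂ = 75.0068 m/s ≈ 75.01 m/s

Final answer:
(a) ΔV₁ = 46.88 m/s
(b) ΔV₂ = 28.12 m/s
(c) ΔV_total = 75.01 m/s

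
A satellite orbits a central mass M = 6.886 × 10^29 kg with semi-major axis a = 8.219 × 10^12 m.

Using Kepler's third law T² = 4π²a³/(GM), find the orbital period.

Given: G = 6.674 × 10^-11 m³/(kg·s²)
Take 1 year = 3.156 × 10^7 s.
M = 6.886 × 10^29 kg
GM = G × M = 6.674 × 10^-11 × 6.886 × 10^29 = 4.59572 × 10^19 m³/s²
a = 8.219 × 10^12 m
a³ = 5.5521 × 10^38 m³
T = 2π √(a³/GM) = 2π √((5.5521 × 10^38) / (4.59572 × 10^19)) = 2π × 3.47578 × 10^9 s
T = 2.18389 × 10^10 s ≈ 692 years

Final answer: 692 years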